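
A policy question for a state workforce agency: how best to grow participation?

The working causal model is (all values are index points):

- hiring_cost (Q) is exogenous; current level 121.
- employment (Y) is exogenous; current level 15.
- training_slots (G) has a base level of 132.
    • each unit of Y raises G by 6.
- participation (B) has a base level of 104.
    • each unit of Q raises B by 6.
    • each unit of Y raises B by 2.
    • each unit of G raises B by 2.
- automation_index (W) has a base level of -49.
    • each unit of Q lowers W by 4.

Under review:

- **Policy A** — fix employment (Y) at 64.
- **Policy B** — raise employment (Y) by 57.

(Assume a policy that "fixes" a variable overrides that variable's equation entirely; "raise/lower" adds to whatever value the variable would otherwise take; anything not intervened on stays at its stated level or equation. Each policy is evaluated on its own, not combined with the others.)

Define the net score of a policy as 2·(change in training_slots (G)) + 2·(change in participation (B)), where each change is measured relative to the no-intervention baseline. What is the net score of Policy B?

2280

Baseline:
  Q = 121
  Y = 15
  G = 132 + 6·15 = 222
  B = 104 + 6·121 + 2·15 + 2·222 = 1304
Policy B (Y + 57):
  Q = 121
  Y = 15 + 57 = 72
  G = 132 + 6·72 = 564
  B = 104 + 6·121 + 2·72 + 2·564 = 2102
ΔG = 564 − 222 = 342; ΔB = 2102 − 1304 = 798
Score = 2·342 + 2·798 = 2280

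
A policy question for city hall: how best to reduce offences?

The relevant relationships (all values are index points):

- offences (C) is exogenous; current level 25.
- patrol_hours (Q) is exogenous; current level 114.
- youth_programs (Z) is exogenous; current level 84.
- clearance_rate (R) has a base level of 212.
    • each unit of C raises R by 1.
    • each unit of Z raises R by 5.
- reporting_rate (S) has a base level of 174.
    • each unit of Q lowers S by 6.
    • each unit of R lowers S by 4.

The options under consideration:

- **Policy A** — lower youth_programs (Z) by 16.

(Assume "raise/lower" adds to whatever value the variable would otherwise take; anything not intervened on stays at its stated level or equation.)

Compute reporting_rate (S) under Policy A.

Policy A (Z − 16):
  C = 25
  Q = 114
  Z = 84 − 16 = 68
  R = 212 + 25 + 5·68 = 577
  S = 174 − 6·114 − 4·577 = -2818

-2818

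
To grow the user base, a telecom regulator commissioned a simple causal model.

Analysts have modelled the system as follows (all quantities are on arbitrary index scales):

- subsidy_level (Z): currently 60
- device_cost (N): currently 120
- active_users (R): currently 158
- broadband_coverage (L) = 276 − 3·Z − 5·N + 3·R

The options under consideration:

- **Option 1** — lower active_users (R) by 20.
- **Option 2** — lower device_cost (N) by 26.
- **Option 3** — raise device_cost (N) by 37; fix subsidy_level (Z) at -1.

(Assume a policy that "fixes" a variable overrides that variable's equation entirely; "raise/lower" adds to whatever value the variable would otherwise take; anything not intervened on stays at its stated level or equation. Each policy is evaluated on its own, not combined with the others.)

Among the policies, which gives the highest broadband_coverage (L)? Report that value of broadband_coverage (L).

Option 1 (R − 20):
  Z = 60
  N = 120
  R = 158 − 20 = 138
  L = 276 − 3·60 − 5·120 + 3·138 = -90
Option 2 (N − 26):
  Z = 60
  N = 120 − 26 = 94
  R = 158
  L = 276 − 3·60 − 5·94 + 3·158 = 100
Option 3 (N + 37, Z := -1):
  Z = -1
  N = 120 + 37 = 157
  R = 158
  L = 276 − 3·(-1) − 5·157 + 3·158 = -32
Comparing — Option 1: L=-90, Option 2: L=100, Option 3: L=-32. Highest is 100 (Option 2).

100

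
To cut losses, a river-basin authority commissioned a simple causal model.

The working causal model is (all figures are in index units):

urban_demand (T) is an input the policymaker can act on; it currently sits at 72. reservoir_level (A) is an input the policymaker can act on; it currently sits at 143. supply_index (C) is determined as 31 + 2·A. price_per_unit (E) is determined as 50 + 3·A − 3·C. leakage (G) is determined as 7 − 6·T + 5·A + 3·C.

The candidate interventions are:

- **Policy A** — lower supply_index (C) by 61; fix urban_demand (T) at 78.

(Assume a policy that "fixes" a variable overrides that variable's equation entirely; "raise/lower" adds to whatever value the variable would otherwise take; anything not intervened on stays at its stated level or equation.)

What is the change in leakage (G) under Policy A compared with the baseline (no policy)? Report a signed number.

-219

Baseline:
  T = 72
  A = 143
  C = 31 + 2·143 = 317
  G = 7 − 6·72 + 5·143 + 3·317 = 1241
Policy A (C − 61, T := 78):
  T = 78
  A = 143
  C = 31 + 2·143 (−61 from intervention) = 256
  G = 7 − 6·78 + 5·143 + 3·256 = 1022
Change in G: 1022 − 1241 = -219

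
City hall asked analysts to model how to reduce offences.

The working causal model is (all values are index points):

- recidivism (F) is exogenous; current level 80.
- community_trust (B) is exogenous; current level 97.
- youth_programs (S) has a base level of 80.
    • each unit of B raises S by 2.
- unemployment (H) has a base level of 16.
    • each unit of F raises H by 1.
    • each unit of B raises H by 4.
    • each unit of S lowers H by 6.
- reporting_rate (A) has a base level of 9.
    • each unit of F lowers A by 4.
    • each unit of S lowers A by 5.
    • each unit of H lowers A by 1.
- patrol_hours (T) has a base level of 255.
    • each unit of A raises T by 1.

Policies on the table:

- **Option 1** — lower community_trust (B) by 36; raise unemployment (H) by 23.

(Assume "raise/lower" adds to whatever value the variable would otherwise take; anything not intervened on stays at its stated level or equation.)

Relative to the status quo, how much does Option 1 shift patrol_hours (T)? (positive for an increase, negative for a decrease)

Baseline:
  F = 80
  B = 97
  S = 80 + 2·97 = 274
  H = 16 + 80 + 4·97 − 6·274 = -1160
  A = 9 − 4·80 − 5·274 − (-1160) = -521
  T = 255 + (-521) = -266
Option 1 (B − 36, H + 23):
  F = 80
  B = 97 − 36 = 61
  S = 80 + 2·61 = 202
  H = 16 + 80 + 4·61 − 6·202 (+23 from intervention) = -849
  A = 9 − 4·80 − 5·202 − (-849) = -472
  T = 255 + (-472) = -217
Change in T: -217 − (-266) = 49

49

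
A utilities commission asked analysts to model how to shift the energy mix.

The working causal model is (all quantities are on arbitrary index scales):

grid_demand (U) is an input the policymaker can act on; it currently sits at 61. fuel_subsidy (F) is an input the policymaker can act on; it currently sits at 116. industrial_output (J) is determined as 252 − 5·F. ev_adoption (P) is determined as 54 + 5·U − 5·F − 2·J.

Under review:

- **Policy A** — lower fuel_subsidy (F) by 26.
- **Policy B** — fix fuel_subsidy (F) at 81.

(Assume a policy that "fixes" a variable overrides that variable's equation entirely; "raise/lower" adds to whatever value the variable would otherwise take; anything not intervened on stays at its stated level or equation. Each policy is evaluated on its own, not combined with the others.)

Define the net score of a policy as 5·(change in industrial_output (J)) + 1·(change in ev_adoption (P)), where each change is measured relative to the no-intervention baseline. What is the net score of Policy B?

Baseline:
  U = 61
  F = 116
  J = 252 − 5·116 = -328
  P = 54 + 5·61 − 5·116 − 2·(-328) = 435
Policy B (F := 81):
  U = 61
  F = 81
  J = 252 − 5·81 = -153
  P = 54 + 5·61 − 5·81 − 2·(-153) = 260
ΔJ = -153 − (-328) = 175; ΔP = 260 − 435 = -175
Score = 5·175 + 1·(-175) = 700

700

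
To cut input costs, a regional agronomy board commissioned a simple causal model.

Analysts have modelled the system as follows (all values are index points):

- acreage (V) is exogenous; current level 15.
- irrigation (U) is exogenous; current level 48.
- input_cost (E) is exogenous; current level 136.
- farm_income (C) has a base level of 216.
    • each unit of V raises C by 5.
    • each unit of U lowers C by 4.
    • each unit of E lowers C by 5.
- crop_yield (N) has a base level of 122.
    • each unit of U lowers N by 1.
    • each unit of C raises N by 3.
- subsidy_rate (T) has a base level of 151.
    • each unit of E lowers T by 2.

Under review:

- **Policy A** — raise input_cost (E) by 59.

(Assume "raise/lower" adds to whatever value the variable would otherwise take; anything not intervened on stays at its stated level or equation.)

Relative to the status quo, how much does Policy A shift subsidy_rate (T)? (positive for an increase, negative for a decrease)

Baseline:
  E = 136
  T = 151 − 2·136 = -121
Policy A (E + 59):
  E = 136 + 59 = 195
  T = 151 − 2·195 = -239
Change in T: -239 − (-121) = -118

-118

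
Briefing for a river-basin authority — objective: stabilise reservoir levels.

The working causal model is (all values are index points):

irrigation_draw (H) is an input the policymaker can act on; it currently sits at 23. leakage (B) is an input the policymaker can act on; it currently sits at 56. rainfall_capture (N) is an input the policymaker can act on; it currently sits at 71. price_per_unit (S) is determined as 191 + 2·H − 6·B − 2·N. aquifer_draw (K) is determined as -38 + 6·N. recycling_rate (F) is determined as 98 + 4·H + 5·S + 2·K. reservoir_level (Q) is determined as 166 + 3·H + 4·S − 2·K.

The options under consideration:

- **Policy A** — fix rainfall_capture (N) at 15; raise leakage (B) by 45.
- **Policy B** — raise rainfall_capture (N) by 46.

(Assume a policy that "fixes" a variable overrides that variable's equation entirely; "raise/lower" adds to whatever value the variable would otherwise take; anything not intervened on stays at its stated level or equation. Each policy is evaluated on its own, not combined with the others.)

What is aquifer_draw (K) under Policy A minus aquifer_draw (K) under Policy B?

Policy A (N := 15, B + 45):
  N = 15
  K = -38 + 6·15 = 52
Policy B (N + 46):
  N = 71 + 46 = 117
  K = -38 + 6·117 = 664
K: 52 − 664 = -612

-612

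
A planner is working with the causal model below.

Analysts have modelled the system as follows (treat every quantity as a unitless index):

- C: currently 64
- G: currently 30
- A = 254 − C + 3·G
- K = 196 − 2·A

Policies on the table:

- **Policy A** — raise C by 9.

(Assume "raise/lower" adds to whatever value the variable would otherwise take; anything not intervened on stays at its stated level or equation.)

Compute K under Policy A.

-346

Policy A (C + 9):
  C = 64 + 9 = 73
  G = 30
  A = 254 − 73 + 3·30 = 271
  K = 196 − 2·271 = -346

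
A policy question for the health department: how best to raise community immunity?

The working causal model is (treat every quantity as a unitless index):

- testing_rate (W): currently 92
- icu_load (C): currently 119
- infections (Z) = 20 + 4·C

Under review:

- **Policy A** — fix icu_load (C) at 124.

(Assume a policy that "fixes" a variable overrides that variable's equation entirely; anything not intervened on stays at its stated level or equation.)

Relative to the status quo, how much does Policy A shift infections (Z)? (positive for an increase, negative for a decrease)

Baseline:
  C = 119
  Z = 20 + 4·119 = 496
Policy A (C := 124):
  C = 124
  Z = 20 + 4·124 = 516
Change in Z: 516 − 496 = 20

20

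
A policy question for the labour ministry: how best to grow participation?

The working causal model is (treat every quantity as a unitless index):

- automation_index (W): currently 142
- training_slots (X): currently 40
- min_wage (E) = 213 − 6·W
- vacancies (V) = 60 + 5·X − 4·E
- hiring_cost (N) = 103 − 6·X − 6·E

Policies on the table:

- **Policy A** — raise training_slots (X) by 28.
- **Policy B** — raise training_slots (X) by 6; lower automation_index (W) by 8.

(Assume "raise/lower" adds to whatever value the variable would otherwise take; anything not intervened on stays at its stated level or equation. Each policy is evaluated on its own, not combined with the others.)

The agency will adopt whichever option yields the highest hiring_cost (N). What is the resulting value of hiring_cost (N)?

Policy A (X + 28):
  W = 142
  X = 40 + 28 = 68
  E = 213 − 6·142 = -639
  N = 103 − 6·68 − 6·(-639) = 3529
Policy B (X + 6, W − 8):
  W = 142 − 8 = 134
  X = 40 + 6 = 46
  E = 213 − 6·134 = -591
  N = 103 − 6·46 − 6·(-591) = 3373
Comparing — Policy A: N=3529, Policy B: N=3373. Highest is 3529 (Policy A).

3529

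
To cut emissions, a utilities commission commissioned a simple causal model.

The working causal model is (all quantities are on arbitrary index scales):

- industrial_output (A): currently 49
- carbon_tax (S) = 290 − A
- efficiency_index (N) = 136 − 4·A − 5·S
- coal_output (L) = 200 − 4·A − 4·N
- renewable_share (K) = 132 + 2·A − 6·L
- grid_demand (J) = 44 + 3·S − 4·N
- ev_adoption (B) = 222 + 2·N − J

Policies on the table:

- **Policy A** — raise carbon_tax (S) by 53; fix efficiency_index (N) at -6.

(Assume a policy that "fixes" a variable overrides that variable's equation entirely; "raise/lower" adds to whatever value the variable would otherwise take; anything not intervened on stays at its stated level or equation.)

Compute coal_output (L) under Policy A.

28

Policy A (S + 53, N := -6):
  A = 49
  S = 290 − 49 (+53 from intervention) = 294
  N = -6
  L = 200 − 4·49 − 4·(-6) = 28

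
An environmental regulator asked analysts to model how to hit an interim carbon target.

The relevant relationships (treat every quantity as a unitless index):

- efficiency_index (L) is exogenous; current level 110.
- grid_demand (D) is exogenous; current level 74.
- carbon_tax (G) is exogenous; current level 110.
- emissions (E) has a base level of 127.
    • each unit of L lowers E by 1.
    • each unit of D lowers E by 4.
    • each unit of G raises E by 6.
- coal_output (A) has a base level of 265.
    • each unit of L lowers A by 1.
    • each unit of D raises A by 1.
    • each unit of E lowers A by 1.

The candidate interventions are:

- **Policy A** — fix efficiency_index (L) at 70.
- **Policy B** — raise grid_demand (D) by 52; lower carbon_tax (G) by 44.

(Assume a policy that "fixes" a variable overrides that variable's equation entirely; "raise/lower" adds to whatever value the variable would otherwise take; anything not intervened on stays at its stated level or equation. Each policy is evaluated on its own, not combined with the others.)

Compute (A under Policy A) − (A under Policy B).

Policy A (L := 70):
  L = 70
  D = 74
  G = 110
  E = 127 − 70 − 4·74 + 6·110 = 421
  A = 265 − 70 + 74 − 421 = -152
Policy B (D + 52, G − 44):
  L = 110
  D = 74 + 52 = 126
  G = 110 − 44 = 66
  E = 127 − 110 − 4·126 + 6·66 = -91
  A = 265 − 110 + 126 − (-91) = 372
A: -152 − 372 = -524

-524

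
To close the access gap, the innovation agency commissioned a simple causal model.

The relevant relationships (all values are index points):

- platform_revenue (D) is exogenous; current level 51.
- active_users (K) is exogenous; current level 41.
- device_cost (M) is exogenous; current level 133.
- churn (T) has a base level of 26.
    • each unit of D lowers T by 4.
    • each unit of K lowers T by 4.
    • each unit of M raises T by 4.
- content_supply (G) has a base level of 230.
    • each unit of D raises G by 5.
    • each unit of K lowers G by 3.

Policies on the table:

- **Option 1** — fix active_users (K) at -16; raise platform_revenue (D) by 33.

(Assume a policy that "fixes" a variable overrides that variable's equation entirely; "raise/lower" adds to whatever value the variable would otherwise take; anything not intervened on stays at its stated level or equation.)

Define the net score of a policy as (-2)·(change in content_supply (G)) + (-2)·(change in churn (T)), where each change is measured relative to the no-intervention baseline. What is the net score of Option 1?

-864

Baseline:
  D = 51
  K = 41
  M = 133
  T = 26 − 4·51 − 4·41 + 4·133 = 190
  G = 230 + 5·51 − 3·41 = 362
Option 1 (K := -16, D + 33):
  D = 51 + 33 = 84
  K = -16
  M = 133
  T = 26 − 4·84 − 4·(-16) + 4·133 = 286
  G = 230 + 5·84 − 3·(-16) = 698
ΔG = 698 − 362 = 336; ΔT = 286 − 190 = 96
Score = (-2)·336 + (-2)·96 = -864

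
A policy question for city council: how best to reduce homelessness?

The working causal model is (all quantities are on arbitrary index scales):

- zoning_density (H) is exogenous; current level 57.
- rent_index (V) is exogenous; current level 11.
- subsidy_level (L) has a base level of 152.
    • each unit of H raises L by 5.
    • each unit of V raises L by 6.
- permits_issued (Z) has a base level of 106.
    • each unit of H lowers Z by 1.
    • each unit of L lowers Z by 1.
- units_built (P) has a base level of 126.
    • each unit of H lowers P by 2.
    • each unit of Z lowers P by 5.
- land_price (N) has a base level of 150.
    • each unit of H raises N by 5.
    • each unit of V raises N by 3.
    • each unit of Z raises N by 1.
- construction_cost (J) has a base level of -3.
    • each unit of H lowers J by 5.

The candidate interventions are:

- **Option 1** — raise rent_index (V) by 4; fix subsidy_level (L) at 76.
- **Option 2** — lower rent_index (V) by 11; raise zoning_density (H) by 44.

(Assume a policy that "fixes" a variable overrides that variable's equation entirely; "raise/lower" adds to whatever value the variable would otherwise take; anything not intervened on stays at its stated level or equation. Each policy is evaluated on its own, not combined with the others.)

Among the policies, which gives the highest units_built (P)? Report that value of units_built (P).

3184

Option 1 (V + 4, L := 76):
  H = 57
  V = 11 + 4 = 15
  L = 76
  Z = 106 − 57 − 76 = -27
  P = 126 − 2·57 − 5·(-27) = 147
Option 2 (V − 11, H + 44):
  H = 57 + 44 = 101
  V = 11 − 11 = 0
  L = 152 + 5·101 + 6·0 = 657
  Z = 106 − 101 − 657 = -652
  P = 126 − 2·101 − 5·(-652) = 3184
Comparing — Option 1: P=147, Option 2: P=3184. Highest is 3184 (Option 2).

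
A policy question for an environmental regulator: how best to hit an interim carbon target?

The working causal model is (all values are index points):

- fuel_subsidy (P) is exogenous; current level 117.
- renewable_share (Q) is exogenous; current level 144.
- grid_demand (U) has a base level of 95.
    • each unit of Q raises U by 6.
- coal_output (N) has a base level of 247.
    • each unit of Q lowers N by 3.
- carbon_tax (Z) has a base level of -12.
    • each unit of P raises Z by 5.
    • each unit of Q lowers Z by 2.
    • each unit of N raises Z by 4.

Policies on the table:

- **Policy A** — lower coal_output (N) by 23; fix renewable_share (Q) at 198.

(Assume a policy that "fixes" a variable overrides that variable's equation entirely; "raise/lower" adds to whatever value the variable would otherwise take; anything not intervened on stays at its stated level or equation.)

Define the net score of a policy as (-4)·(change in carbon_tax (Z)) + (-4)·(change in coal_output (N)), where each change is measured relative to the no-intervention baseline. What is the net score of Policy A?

4132

Baseline:
  P = 117
  Q = 144
  N = 247 − 3·144 = -185
  Z = -12 + 5·117 − 2·144 + 4·(-185) = -455
Policy A (N − 23, Q := 198):
  P = 117
  Q = 198
  N = 247 − 3·198 (−23 from intervention) = -370
  Z = -12 + 5·117 − 2·198 + 4·(-370) = -1303
ΔZ = -1303 − (-455) = -848; ΔN = -370 − (-185) = -185
Score = (-4)·(-848) + (-4)·(-185) = 4132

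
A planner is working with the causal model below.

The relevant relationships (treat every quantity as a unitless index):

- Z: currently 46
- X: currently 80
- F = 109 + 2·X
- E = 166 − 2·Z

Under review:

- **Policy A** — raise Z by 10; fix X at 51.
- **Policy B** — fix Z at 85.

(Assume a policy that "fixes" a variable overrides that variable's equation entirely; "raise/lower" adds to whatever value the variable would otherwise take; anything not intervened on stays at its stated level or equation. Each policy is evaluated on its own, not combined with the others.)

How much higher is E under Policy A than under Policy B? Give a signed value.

Policy A (Z + 10, X := 51):
  Z = 46 + 10 = 56
  E = 166 − 2·56 = 54
Policy B (Z := 85):
  Z = 85
  E = 166 − 2·85 = -4
E: 54 − (-4) = 58

58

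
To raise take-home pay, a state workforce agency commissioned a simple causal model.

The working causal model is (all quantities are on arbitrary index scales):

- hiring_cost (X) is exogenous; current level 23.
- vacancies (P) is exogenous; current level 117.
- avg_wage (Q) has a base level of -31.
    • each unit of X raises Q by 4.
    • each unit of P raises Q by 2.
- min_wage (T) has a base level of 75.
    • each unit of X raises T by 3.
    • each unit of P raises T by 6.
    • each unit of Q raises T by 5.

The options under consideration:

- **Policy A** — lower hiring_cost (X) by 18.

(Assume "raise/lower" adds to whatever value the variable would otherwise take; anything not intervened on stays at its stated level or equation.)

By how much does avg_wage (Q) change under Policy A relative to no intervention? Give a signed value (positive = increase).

-72

Baseline:
  X = 23
  P = 117
  Q = -31 + 4·23 + 2·117 = 295
Policy A (X − 18):
  X = 23 − 18 = 5
  P = 117
  Q = -31 + 4·5 + 2·117 = 223
Change in Q: 223 − 295 = -72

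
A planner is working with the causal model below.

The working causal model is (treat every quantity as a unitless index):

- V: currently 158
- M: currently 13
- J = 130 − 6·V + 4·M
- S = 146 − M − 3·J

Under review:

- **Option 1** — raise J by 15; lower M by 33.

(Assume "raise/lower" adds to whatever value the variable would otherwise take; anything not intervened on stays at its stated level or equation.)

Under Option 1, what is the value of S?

2815

Option 1 (J + 15, M − 33):
  V = 158
  M = 13 − 33 = -20
  J = 130 − 6·158 + 4·(-20) (+15 from intervention) = -883
  S = 146 − (-20) − 3·(-883) = 2815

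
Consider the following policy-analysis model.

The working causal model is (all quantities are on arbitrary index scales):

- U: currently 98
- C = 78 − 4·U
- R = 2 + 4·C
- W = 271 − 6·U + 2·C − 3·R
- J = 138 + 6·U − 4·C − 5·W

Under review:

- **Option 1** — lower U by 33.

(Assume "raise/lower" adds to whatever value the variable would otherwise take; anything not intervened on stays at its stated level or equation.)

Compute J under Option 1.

-7219

Option 1 (U − 33):
  U = 98 − 33 = 65
  C = 78 − 4·65 = -182
  R = 2 + 4·(-182) = -726
  W = 271 − 6·65 + 2·(-182) − 3·(-726) = 1695
  J = 138 + 6·65 − 4·(-182) − 5·1695 = -7219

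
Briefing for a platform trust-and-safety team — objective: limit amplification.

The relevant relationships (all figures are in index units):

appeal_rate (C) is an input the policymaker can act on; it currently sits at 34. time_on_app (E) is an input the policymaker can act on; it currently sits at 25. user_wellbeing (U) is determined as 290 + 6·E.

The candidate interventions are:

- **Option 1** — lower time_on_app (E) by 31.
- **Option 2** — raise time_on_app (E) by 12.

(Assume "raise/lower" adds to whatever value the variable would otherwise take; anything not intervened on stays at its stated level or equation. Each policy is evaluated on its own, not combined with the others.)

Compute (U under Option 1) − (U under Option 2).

-258

Option 1 (E − 31):
  E = 25 − 31 = -6
  U = 290 + 6·(-6) = 254
Option 2 (E + 12):
  E = 25 + 12 = 37
  U = 290 + 6·37 = 512
U: 254 − 512 = -258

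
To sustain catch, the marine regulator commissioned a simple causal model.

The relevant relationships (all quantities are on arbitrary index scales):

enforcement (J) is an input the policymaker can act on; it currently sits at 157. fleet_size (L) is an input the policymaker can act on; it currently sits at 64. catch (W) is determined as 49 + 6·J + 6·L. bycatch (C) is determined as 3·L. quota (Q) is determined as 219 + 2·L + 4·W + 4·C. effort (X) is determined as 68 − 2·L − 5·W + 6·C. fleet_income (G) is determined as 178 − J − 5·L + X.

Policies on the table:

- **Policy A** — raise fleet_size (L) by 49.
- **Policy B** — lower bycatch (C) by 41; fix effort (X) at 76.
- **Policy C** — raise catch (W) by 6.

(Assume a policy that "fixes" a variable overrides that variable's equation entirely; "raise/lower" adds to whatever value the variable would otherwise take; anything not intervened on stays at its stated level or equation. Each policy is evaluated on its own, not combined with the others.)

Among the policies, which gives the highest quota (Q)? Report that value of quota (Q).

8477

Policy A (L + 49):
  J = 157
  L = 64 + 49 = 113
  W = 49 + 6·157 + 6·113 = 1669
  C = 0 + 3·113 = 339
  Q = 219 + 2·113 + 4·1669 + 4·339 = 8477
Policy B (C − 41, X := 76):
  J = 157
  L = 64
  W = 49 + 6·157 + 6·64 = 1375
  C = 0 + 3·64 (−41 from intervention) = 151
  Q = 219 + 2·64 + 4·1375 + 4·151 = 6451
Policy C (W + 6):
  J = 157
  L = 64
  W = 49 + 6·157 + 6·64 (+6 from intervention) = 1381
  C = 0 + 3·64 = 192
  Q = 219 + 2·64 + 4·1381 + 4·192 = 6639
Comparing — Policy A: Q=8477, Policy B: Q=6451, Policy C: Q=6639. Highest is 8477 (Policy A).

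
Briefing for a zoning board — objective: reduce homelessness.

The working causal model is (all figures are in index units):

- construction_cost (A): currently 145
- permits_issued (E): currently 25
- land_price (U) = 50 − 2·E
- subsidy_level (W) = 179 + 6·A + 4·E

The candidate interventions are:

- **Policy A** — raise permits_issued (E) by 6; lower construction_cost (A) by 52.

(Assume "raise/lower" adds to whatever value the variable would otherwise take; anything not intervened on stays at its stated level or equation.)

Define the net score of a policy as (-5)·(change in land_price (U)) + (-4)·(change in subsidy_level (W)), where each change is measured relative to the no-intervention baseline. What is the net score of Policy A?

Baseline:
  A = 145
  E = 25
  U = 50 − 2·25 = 0
  W = 179 + 6·145 + 4·25 = 1149
Policy A (E + 6, A − 52):
  A = 145 − 52 = 93
  E = 25 + 6 = 31
  U = 50 − 2·31 = -12
  W = 179 + 6·93 + 4·31 = 861
ΔU = -12 − 0 = -12; ΔW = 861 − 1149 = -288
Score = (-5)·(-12) + (-4)·(-288) = 1212

1212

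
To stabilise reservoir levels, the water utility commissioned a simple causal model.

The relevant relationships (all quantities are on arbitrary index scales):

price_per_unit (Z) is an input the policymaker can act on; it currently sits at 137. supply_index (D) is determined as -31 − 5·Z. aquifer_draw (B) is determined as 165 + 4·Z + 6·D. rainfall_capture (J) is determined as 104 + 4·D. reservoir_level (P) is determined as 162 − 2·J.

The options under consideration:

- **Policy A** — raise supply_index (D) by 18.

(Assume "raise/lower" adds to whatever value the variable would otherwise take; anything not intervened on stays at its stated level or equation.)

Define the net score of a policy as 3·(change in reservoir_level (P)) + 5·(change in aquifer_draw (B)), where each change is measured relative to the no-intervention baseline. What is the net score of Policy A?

Baseline:
  Z = 137
  D = -31 − 5·137 = -716
  B = 165 + 4·137 + 6·(-716) = -3583
  J = 104 + 4·(-716) = -2760
  P = 162 − 2·(-2760) = 5682
Policy A (D + 18):
  Z = 137
  D = -31 − 5·137 (+18 from intervention) = -698
  B = 165 + 4·137 + 6·(-698) = -3475
  J = 104 + 4·(-698) = -2688
  P = 162 − 2·(-2688) = 5538
ΔP = 5538 − 5682 = -144; ΔB = -3475 − (-3583) = 108
Score = 3·(-144) + 5·108 = 108

108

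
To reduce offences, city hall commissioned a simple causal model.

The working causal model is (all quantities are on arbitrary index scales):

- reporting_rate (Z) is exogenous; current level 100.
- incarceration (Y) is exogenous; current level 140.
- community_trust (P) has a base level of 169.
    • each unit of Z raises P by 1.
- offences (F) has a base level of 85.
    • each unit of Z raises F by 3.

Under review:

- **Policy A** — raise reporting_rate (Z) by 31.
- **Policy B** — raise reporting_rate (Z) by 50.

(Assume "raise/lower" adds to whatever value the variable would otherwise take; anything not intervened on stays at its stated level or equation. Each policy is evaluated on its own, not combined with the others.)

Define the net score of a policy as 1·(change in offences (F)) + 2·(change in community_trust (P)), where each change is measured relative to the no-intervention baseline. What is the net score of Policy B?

250

Baseline:
  Z = 100
  P = 169 + 100 = 269
  F = 85 + 3·100 = 385
Policy B (Z + 50):
  Z = 100 + 50 = 150
  P = 169 + 150 = 319
  F = 85 + 3·150 = 535
ΔF = 535 − 385 = 150; ΔP = 319 − 269 = 50
Score = 1·150 + 2·50 = 250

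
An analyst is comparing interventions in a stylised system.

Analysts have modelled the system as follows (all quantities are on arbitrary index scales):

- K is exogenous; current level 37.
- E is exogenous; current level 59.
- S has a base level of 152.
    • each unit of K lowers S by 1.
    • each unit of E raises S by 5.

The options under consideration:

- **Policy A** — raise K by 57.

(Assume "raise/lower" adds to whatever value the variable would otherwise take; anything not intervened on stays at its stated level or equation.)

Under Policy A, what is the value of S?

Policy A (K + 57):
  K = 37 + 57 = 94
  E = 59
  S = 152 − 94 + 5·59 = 353

353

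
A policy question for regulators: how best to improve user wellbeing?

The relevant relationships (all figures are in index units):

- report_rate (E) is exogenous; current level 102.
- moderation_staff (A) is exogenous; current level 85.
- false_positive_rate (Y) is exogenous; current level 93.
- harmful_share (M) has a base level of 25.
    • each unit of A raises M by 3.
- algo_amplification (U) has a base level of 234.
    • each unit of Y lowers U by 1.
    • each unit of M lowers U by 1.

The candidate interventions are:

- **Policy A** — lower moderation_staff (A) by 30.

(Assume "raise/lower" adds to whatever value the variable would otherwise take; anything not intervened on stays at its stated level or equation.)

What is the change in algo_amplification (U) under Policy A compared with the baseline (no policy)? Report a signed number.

90

Baseline:
  A = 85
  Y = 93
  M = 25 + 3·85 = 280
  U = 234 − 93 − 280 = -139
Policy A (A − 30):
  A = 85 − 30 = 55
  Y = 93
  M = 25 + 3·55 = 190
  U = 234 − 93 − 190 = -49
Change in U: -49 − (-139) = 90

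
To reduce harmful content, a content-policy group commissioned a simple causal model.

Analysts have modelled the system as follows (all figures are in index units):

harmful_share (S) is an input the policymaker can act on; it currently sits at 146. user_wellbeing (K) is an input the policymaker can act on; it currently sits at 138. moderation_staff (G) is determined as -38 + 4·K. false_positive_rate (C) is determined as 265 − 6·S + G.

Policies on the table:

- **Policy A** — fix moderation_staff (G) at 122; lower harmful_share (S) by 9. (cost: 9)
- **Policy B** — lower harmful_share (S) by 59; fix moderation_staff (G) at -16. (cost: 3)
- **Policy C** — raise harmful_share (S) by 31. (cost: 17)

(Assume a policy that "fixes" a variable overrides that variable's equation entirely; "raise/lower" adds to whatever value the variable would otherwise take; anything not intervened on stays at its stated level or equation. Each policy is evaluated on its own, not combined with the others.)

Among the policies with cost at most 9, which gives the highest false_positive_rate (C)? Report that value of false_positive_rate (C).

Policy A (G := 122, S − 9):
  S = 146 − 9 = 137
  K = 138
  G = 122
  C = 265 − 6·137 + 122 = -435
Policy B (S − 59, G := -16):
  S = 146 − 59 = 87
  K = 138
  G = -16
  C = 265 − 6·87 + (-16) = -273
Comparing — Policy A: C=-435, Policy B: C=-273. Highest is -273 (Policy B).

-273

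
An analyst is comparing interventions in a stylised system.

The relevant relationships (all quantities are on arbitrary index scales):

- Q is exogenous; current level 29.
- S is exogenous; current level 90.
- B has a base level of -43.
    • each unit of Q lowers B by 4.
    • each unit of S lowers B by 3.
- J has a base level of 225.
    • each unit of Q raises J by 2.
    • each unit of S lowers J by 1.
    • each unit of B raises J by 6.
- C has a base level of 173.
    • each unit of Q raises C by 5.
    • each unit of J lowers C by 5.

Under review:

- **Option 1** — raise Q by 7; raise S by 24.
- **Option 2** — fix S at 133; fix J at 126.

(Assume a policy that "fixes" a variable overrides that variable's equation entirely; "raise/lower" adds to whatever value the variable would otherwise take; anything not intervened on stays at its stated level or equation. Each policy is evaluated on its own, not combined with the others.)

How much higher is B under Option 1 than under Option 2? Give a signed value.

Option 1 (Q + 7, S + 24):
  Q = 29 + 7 = 36
  S = 90 + 24 = 114
  B = -43 − 4·36 − 3·114 = -529
Option 2 (S := 133, J := 126):
  Q = 29
  S = 133
  B = -43 − 4·29 − 3·133 = -558
B: -529 − (-558) = 29

29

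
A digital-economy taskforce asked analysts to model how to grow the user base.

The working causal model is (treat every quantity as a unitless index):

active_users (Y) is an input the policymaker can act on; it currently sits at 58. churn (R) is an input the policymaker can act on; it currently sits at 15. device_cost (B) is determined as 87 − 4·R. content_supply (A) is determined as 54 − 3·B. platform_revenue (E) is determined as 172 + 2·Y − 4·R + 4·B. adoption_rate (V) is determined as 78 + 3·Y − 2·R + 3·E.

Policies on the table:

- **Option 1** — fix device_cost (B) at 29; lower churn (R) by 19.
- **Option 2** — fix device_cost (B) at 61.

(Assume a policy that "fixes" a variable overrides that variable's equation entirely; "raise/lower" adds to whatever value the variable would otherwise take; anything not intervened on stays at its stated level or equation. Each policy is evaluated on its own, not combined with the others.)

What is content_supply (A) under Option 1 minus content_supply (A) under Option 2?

96

Option 1 (B := 29, R − 19):
  R = 15 − 19 = -4
  B = 29
  A = 54 − 3·29 = -33
Option 2 (B := 61):
  R = 15
  B = 61
  A = 54 − 3·61 = -129
A: -33 − (-129) = 96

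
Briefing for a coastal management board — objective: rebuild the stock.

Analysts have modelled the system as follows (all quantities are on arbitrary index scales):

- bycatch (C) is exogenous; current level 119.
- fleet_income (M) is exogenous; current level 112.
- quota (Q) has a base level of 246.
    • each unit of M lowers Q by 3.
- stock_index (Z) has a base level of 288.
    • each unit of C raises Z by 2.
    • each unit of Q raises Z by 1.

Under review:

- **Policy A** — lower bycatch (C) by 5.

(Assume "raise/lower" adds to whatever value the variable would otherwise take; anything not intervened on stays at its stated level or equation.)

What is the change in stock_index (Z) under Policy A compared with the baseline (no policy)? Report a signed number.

Baseline:
  C = 119
  M = 112
  Q = 246 − 3·112 = -90
  Z = 288 + 2·119 + (-90) = 436
Policy A (C − 5):
  C = 119 − 5 = 114
  M = 112
  Q = 246 − 3·112 = -90
  Z = 288 + 2·114 + (-90) = 426
Change in Z: 426 − 436 = -10

-10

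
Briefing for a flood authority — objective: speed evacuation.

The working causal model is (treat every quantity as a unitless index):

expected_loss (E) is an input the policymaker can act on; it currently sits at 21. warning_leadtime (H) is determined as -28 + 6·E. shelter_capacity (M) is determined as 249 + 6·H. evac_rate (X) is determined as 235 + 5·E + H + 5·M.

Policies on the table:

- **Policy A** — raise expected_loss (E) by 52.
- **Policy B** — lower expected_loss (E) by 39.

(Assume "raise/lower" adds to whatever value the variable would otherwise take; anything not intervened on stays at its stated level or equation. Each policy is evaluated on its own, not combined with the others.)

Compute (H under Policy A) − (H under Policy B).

546

Policy A (E + 52):
  E = 21 + 52 = 73
  H = -28 + 6·73 = 410
Policy B (E − 39):
  E = 21 − 39 = -18
  H = -28 + 6·(-18) = -136
H: 410 − (-136) = 546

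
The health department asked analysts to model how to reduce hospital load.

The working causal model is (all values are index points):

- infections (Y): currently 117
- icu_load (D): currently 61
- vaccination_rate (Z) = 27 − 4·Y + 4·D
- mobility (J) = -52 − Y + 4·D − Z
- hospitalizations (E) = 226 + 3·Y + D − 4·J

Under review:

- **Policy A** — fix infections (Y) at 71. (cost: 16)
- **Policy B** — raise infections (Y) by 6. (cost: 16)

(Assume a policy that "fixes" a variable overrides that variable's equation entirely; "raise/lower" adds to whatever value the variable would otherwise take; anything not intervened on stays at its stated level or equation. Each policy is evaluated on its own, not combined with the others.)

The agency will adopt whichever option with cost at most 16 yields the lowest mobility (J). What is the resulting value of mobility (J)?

134

Policy A (Y := 71):
  Y = 71
  D = 61
  Z = 27 − 4·71 + 4·61 = -13
  J = -52 − 71 + 4·61 − (-13) = 134
Policy B (Y + 6):
  Y = 117 + 6 = 123
  D = 61
  Z = 27 − 4·123 + 4·61 = -221
  J = -52 − 123 + 4·61 − (-221) = 290
Comparing — Policy A: J=134, Policy B: J=290. Lowest is 134 (Policy A).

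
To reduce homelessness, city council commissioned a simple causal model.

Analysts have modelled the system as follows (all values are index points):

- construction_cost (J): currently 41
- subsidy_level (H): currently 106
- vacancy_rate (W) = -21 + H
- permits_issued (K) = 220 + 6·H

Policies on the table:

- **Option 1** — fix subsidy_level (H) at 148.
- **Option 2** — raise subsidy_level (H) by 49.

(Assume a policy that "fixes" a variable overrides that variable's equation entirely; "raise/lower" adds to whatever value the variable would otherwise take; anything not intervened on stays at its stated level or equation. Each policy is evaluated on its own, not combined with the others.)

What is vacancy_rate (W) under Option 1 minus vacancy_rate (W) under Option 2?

-7

Option 1 (H := 148):
  H = 148
  W = -21 + 148 = 127
Option 2 (H + 49):
  H = 106 + 49 = 155
  W = -21 + 155 = 134
W: 127 − 134 = -7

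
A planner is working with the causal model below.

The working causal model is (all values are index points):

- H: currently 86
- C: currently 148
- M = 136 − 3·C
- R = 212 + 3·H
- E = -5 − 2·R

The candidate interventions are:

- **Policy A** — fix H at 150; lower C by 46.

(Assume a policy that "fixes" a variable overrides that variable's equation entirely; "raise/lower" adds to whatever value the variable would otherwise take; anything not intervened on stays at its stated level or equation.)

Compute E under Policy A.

-1329

Policy A (H := 150, C − 46):
  H = 150
  R = 212 + 3·150 = 662
  E = -5 − 2·662 = -1329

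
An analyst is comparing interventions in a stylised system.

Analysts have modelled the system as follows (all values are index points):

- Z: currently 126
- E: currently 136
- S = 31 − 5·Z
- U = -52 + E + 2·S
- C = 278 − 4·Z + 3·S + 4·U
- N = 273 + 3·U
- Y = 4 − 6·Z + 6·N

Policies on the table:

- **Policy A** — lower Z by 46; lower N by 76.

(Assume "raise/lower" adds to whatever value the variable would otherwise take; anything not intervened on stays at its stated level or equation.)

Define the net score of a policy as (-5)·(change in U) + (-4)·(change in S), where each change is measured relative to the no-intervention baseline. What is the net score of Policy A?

-3220

Baseline:
  Z = 126
  E = 136
  S = 31 − 5·126 = -599
  U = -52 + 136 + 2·(-599) = -1114
Policy A (Z − 46, N − 76):
  Z = 126 − 46 = 80
  E = 136
  S = 31 − 5·80 = -369
  U = -52 + 136 + 2·(-369) = -654
ΔU = -654 − (-1114) = 460; ΔS = -369 − (-599) = 230
Score = (-5)·460 + (-4)·230 = -3220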